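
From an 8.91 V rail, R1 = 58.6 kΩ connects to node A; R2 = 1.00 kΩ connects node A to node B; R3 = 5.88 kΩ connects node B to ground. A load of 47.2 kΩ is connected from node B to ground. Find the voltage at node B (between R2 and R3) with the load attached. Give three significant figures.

V ≈ 0.719 V

At node B, R3 is in parallel with the load: R3‖R_L = 5.229 kΩ.
Below node A the resistance is R2 + (R3‖R_L) = 6.229 kΩ, so V_A = 8.91 × 6.229/64.83 = 0.8561 V.
Then V_B = V_A × (R3‖R_L)/(R2 + R3‖R_L) = 0.8561 × 5.229/6.229 = 0.719 V.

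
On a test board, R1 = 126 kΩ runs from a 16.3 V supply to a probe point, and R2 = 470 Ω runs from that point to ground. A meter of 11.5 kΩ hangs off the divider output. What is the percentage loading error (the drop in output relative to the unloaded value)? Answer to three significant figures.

The divider's output (Thévenin) resistance is R1‖R2 = 468.3 Ω.
Fractional drop under load = R_th/(R_th + R_L) = 468.3 / (468.3 + 11500) = 0.03912.
So the output falls by 3.91 %.

3.91 %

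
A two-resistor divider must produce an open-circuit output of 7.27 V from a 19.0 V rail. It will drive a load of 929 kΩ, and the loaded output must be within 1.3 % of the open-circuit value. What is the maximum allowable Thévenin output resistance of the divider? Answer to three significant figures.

R_th ≤ 12.2 kΩ

Loading drop = R_th/(R_th + R_L) ≤ 0.0130, so R_th ≤ R_L · ε/(1−ε) = 929 kΩ × 0.0130/0.9870 = 12.2 kΩ.
(Any R1, R2 with R2/(R1+R2) = 0.383 and R1‖R2 ≤ 12.2 kΩ will meet the spec.)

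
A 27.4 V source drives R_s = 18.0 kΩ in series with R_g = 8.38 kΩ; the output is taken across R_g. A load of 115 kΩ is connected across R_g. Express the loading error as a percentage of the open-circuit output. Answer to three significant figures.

The divider's output (Thévenin) resistance is R_s‖R_g = 5.718 kΩ.
Fractional drop under load = R_th/(R_th + R_L) = 5.718 / (5.718 + 115) = 0.04737.
So the output falls by 4.74 %.

4.74 %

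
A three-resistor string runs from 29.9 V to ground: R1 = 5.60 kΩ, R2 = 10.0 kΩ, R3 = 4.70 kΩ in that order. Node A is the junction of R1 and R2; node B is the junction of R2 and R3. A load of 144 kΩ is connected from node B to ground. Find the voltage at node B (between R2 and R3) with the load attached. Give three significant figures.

At node B, R3 is in parallel with the load: R3‖R_L = 4.551 kΩ.
Below node A the resistance is R2 + (R3‖R_L) = 14.55 kΩ, so V_A = 29.9 × 14.55/20.15 = 21.59 V.
Then V_B = V_A × (R3‖R_L)/(R2 + R3‖R_L) = 21.59 × 4.551/14.55 = 6.75 V.

V ≈ 6.75 V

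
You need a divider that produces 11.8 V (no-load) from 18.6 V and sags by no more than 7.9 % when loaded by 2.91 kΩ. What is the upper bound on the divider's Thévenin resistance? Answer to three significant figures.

Loading drop = R_th/(R_th + R_L) ≤ 0.0790, so R_th ≤ R_L · ε/(1−ε) = 2.91 kΩ × 0.0790/0.9210 = 250 Ω.
(Any R1, R2 with R2/(R1+R2) = 0.634 and R1‖R2 ≤ 250 Ω will meet the spec.)

R_th ≤ 250 Ω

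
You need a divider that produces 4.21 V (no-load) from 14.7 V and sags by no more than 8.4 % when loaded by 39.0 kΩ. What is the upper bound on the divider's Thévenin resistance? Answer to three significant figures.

R_th ≤ 3.58 kΩ

Loading drop = R_th/(R_th + R_L) ≤ 0.0840, so R_th ≤ R_L · ε/(1−ε) = 39.0 kΩ × 0.0840/0.9160 = 3.58 kΩ.
(Any R1, R2 with R2/(R1+R2) = 0.286 and R1‖R2 ≤ 3.58 kΩ will meet the spec.)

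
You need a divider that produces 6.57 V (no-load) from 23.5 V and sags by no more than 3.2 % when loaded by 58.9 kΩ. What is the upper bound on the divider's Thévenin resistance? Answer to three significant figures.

Loading drop = R_th/(R_th + R_L) ≤ 0.0320, so R_th ≤ R_L · ε/(1−ε) = 58.9 kΩ × 0.0320/0.9680 = 1.95 kΩ.
(Any R1, R2 with R2/(R1+R2) = 0.280 and R1‖R2 ≤ 1.95 kΩ will meet the spec.)

R_th ≤ 1.95 kΩ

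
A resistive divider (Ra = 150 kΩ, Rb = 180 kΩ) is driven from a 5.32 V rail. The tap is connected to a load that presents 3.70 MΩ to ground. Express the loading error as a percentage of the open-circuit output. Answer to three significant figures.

2.16 %

The divider's output (Thévenin) resistance is Ra‖Rb = 81.82 kΩ.
Fractional drop under load = R_th/(R_th + R_L) = 81.82 / (81.82 + 3700) = 0.02163.
So the output falls by 2.16 %.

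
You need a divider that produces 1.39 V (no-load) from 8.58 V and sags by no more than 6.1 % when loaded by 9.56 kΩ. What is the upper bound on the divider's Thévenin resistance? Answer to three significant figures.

R_th ≤ 621 Ω

Loading drop = R_th/(R_th + R_L) ≤ 0.0610, so R_th ≤ R_L · ε/(1−ε) = 9.56 kΩ × 0.0610/0.9390 = 621 Ω.
(Any R1, R2 with R2/(R1+R2) = 0.162 and R1‖R2 ≤ 621 Ω will meet the spec.)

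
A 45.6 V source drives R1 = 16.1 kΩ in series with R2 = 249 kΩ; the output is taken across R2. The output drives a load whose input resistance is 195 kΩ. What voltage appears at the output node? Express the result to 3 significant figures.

V_out ≈ 39.7 V

The load sits in parallel with R2: R2‖R_L = (249 × 195) / (249 + 195) = 109.4 kΩ.
V_out = 45.6 × 109.4 / (16.1 + 109.4) = 45.6 × 109.4/125.5 = 39.7 V.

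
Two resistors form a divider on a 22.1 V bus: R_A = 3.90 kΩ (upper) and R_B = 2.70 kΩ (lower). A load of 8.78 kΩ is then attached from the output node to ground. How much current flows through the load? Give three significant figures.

I_L ≈ 0.871 mA

R_B‖R_L = 2.065 kΩ; V_out = 22.1 × 2.065/5.965 = 7.651 V.
I_L = V_out / R_L = 7.651 / 8.78 kΩ = 0.871 mA.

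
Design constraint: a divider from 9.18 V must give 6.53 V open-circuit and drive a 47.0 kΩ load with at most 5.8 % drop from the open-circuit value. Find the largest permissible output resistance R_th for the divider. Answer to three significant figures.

R_th ≤ 2.89 kΩ

Loading drop = R_th/(R_th + R_L) ≤ 0.0580, so R_th ≤ R_L · ε/(1−ε) = 47.0 kΩ × 0.0580/0.9420 = 2.89 kΩ.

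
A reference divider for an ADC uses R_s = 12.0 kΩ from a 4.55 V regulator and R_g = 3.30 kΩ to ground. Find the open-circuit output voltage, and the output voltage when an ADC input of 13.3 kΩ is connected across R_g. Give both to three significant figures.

Open-circuit: V = 4.55 × 3.30/(12.0 + 3.30) = 0.981 V.
With the load, R_g becomes R_g‖R_L = 2.644 kΩ, so V = 4.55 × 2.644/14.64 = 0.822 V.

Unloaded: 0.981 V; loaded: 0.822 V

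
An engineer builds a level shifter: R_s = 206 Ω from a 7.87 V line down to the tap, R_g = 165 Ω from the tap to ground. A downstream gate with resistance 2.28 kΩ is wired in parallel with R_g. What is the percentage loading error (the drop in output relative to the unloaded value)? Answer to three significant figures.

The divider's output (Thévenin) resistance is R_s‖R_g = 91.62 Ω.
Fractional drop under load = R_th/(R_th + R_L) = 91.62 / (91.62 + 2280) = 0.03863.
So the output falls by 3.86 %.

3.86 %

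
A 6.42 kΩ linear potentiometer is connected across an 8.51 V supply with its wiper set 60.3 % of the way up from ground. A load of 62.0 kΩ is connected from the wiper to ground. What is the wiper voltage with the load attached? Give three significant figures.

The wiper splits the pot into (1−α)R = 2.549 kΩ above and αR = 3.871 kΩ below.
Lower section ‖ load = 3.644 kΩ.
V_wiper = 8.51 × 3.644/(2.549 + 3.644) = 5.01 V.

V ≈ 5.01 V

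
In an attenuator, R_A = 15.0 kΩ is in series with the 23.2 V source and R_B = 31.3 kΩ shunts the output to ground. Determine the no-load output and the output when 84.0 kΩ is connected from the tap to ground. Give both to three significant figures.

Open-circuit: V = 23.2 × 31.3/(15.0 + 31.3) = 15.7 V.
With the load, R_B becomes R_B‖R_L = 22.80 kΩ, so V = 23.2 × 22.80/37.80 = 14.0 V.

Unloaded: 15.7 V; loaded: 14.0 V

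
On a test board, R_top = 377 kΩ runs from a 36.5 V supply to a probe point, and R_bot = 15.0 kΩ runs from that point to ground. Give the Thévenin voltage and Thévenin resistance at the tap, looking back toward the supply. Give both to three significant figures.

V_th is the open-circuit tap voltage: 36.5 × 15.0/(377 + 15.0) = 1.40 V.
With the supply zeroed, R_top and R_bot appear in parallel from the tap: R_th = R_top‖R_bot = (377 × 15.0)/392.0 = 14.4 kΩ.

V_th = 1.40 V, R_th = 14.4 kΩ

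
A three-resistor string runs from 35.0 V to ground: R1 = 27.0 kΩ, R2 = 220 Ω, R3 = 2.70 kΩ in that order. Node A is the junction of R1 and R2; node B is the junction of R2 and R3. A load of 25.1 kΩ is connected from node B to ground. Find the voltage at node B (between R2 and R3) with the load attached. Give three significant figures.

At node B, R3 is in parallel with the load: R3‖R_L = 2438 Ω.
Below node A the resistance is R2 + (R3‖R_L) = 2658 Ω, so V_A = 35.0 × 2658/29660 = 3.137 V.
Then V_B = V_A × (R3‖R_L)/(R2 + R3‖R_L) = 3.137 × 2438/2658 = 2.88 V.

V ≈ 2.88 V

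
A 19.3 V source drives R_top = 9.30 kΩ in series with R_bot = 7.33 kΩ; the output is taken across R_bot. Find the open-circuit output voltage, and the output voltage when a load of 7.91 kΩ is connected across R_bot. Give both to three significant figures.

Unloaded: 8.51 V; loaded: 5.60 V

Open-circuit: V = 19.3 × 7.33/(9.30 + 7.33) = 8.51 V.
With the load, R_bot becomes R_bot‖R_L = 3.804 kΩ, so V = 19.3 × 3.804/13.10 = 5.60 V.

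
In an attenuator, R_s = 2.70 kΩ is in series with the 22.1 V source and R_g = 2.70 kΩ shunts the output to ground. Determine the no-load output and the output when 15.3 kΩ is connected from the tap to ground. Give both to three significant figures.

Unloaded: 11.1 V; loaded: 10.2 V

Open-circuit: V = 22.1 × 2.70/(2.70 + 2.70) = 11.1 V.
With the load, R_g becomes R_g‖R_L = 2.295 kΩ, so V = 22.1 × 2.295/4.995 = 10.2 V.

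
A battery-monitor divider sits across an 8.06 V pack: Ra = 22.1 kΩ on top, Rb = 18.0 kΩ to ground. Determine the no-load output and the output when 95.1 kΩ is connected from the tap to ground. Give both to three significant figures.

Open-circuit: V = 8.06 × 18.0/(22.1 + 18.0) = 3.62 V.
With the load, Rb becomes Rb‖R_L = 15.14 kΩ, so V = 8.06 × 15.14/37.24 = 3.28 V.

Unloaded: 3.62 V; loaded: 3.28 V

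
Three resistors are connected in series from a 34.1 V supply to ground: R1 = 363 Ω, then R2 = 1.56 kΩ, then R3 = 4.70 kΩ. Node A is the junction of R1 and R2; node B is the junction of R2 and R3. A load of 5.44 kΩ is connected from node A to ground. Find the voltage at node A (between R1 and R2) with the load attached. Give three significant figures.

V ≈ 30.3 V

Below node A the series string R2+R3 = 6260 Ω sits in parallel with the 5440 Ω load: 2911 Ω.
V_A = 34.1 × 2911/(363 + 2911) = 30.3 V.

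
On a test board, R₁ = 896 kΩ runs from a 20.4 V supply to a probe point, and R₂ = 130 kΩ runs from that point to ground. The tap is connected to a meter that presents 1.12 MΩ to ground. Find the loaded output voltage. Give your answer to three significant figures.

The load sits in parallel with R₂: R₂‖R_L = (130 × 1120) / (130 + 1120) = 116.5 kΩ.
V_out = 20.4 × 116.5 / (896 + 116.5) = 20.4 × 116.5/1012 = 2.35 V.

V_out ≈ 2.35 V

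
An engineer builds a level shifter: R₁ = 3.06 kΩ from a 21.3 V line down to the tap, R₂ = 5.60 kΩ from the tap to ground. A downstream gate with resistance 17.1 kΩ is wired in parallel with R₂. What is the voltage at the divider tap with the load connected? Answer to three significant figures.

The load sits in parallel with R₂: R₂‖R_L = (5.60 × 17.1) / (5.60 + 17.1) = 4.219 kΩ.
V_out = 21.3 × 4.219 / (3.06 + 4.219) = 21.3 × 4.219/7.279 = 12.3 V.

V_out ≈ 12.3 V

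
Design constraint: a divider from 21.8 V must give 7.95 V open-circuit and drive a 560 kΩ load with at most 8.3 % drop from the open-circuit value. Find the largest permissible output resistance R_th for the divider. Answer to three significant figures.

R_th ≤ 50.7 kΩ

Loading drop = R_th/(R_th + R_L) ≤ 0.0830, so R_th ≤ R_L · ε/(1−ε) = 560 kΩ × 0.0830/0.9170 = 50.7 kΩ.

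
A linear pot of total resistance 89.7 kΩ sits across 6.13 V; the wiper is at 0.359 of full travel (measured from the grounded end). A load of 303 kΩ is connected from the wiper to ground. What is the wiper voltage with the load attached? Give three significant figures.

V ≈ 2.06 V

The wiper splits the pot into (1−α)R = 57.50 kΩ above and αR = 32.20 kΩ below.
Lower section ‖ load = 29.11 kΩ.
V_wiper = 6.13 × 29.11/(57.50 + 29.11) = 2.06 V.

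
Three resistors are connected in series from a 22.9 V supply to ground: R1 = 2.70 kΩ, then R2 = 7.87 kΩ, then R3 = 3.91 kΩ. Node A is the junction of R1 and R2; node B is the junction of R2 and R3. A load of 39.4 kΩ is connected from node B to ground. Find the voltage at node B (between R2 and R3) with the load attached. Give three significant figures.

V ≈ 5.77 V

At node B, R3 is in parallel with the load: R3‖R_L = 3.557 kΩ.
Below node A the resistance is R2 + (R3‖R_L) = 11.43 kΩ, so V_A = 22.9 × 11.43/14.13 = 18.52 V.
Then V_B = V_A × (R3‖R_L)/(R2 + R3‖R_L) = 18.52 × 3.557/11.43 = 5.77 V.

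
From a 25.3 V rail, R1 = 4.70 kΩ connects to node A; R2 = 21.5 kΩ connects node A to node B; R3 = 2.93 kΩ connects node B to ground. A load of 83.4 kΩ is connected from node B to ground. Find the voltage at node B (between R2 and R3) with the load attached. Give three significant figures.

V ≈ 2.47 V

At node B, R3 is in parallel with the load: R3‖R_L = 2.831 kΩ.
Below node A the resistance is R2 + (R3‖R_L) = 24.33 kΩ, so V_A = 25.3 × 24.33/29.03 = 21.20 V.
Then V_B = V_A × (R3‖R_L)/(R2 + R3‖R_L) = 21.20 × 2.831/24.33 = 2.47 V.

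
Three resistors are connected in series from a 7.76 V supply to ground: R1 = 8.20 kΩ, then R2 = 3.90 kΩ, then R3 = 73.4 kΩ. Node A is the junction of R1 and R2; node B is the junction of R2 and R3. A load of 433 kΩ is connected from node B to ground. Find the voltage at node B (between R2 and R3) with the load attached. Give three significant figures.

At node B, R3 is in parallel with the load: R3‖R_L = 62.76 kΩ.
Below node A the resistance is R2 + (R3‖R_L) = 66.66 kΩ, so V_A = 7.76 × 66.66/74.86 = 6.910 V.
Then V_B = V_A × (R3‖R_L)/(R2 + R3‖R_L) = 6.910 × 62.76/66.66 = 6.51 V.

V ≈ 6.51 V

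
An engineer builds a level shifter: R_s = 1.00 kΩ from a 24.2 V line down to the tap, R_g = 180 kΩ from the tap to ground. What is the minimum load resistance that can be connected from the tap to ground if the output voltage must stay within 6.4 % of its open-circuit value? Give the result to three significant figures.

Output resistance R_th = R_s‖R_g = (1000 × 180000)/181000 = 994.5 Ω.
The fractional drop is R_th/(R_th + R_L); requiring this ≤ 0.0640 gives R_L ≥ R_th(1/0.0640 − 1) = 994.5 × 14.62 = 14.5 kΩ.

R_L(min) ≈ 14.5 kΩ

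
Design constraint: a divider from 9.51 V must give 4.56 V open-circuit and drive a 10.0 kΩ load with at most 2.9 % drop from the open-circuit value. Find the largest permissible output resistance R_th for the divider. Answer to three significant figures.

R_th ≤ 299 Ω

Loading drop = R_th/(R_th + R_L) ≤ 0.0290, so R_th ≤ R_L · ε/(1−ε) = 10.0 kΩ × 0.0290/0.9710 = 299 Ω.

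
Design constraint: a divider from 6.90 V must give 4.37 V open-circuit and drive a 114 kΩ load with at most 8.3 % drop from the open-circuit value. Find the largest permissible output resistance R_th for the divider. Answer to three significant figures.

R_th ≤ 10.3 kΩ

Loading drop = R_th/(R_th + R_L) ≤ 0.0830, so R_th ≤ R_L · ε/(1−ε) = 114 kΩ × 0.0830/0.9170 = 10.3 kΩ.
(Any R1, R2 with R2/(R1+R2) = 0.633 and R1‖R2 ≤ 10.3 kΩ will meet the spec.)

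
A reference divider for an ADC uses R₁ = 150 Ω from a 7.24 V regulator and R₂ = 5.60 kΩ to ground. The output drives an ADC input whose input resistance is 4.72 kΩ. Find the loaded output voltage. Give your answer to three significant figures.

V_out ≈ 6.84 V

The load sits in parallel with R₂: R₂‖R_L = (5600 × 4720) / (5600 + 4720) = 2561 Ω.
V_out = 7.24 × 2561 / (150 + 2561) = 7.24 × 2561/2711 = 6.84 V.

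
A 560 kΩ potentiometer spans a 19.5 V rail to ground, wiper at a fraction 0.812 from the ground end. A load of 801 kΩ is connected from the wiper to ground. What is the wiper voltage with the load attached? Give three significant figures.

V ≈ 14.3 V

The wiper splits the pot into (1−α)R = 105.3 kΩ above and αR = 454.7 kΩ below.
Lower section ‖ load = 290.1 kΩ.
V_wiper = 19.5 × 290.1/(105.3 + 290.1) = 14.3 V.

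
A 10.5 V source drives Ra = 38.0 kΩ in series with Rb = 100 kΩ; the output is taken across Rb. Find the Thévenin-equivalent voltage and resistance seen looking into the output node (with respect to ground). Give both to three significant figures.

V_th = 7.61 V, R_th = 27.5 kΩ

V_th is the open-circuit tap voltage: 10.5 × 100/(38.0 + 100) = 7.61 V.
With the supply zeroed, Ra and Rb appear in parallel from the tap: R_th = Ra‖Rb = (38.0 × 100)/138.0 = 27.5 kΩ.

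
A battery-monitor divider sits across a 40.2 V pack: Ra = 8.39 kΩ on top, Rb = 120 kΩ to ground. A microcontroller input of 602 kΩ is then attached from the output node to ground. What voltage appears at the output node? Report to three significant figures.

The load sits in parallel with Rb: Rb‖R_L = (120 × 602) / (120 + 602) = 100.1 kΩ.
V_out = 40.2 × 100.1 / (8.39 + 100.1) = 40.2 × 100.1/108.4 = 37.1 V.

V_out ≈ 37.1 V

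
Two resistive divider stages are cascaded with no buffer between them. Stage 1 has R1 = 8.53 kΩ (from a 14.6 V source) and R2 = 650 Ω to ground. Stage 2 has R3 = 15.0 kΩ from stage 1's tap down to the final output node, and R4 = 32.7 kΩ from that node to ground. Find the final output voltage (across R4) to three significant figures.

V_out ≈ 0.700 V

Stage 2 presents R3+R4 = 47700 Ω as a load on stage 1's tap.
Stage 1's lower leg becomes R2‖(R3+R4) = 641.3 Ω, so V_mid = 14.6 × 641.3/9171 = 1.021 V.
Stage 2 is itself unloaded: V_out = V_mid × R4/(R3+R4) = 1.021 × 32700/47700 = 0.700 V.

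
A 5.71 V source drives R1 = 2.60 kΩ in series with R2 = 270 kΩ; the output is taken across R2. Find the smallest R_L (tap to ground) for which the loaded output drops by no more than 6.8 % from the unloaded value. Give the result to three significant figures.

Output resistance R_th = R1‖R2 = (2.60 × 270)/272.6 = 2.575 kΩ.
The fractional drop is R_th/(R_th + R_L); requiring this ≤ 0.0680 gives R_L ≥ R_th(1/0.0680 − 1) = 2.575 × 13.71 = 35.3 kΩ.

R_L(min) ≈ 35.3 kΩ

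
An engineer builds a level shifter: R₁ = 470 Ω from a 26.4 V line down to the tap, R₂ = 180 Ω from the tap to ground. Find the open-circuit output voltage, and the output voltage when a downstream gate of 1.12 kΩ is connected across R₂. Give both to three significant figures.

Unloaded: 7.31 V; loaded: 6.55 V

Open-circuit: V = 26.4 × 180/(470 + 180) = 7.31 V.
With the load, R₂ becomes R₂‖R_L = 155.1 Ω, so V = 26.4 × 155.1/625.1 = 6.55 V.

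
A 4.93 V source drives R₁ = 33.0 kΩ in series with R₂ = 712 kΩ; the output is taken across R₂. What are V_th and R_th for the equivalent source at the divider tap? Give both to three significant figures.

V_th = 4.71 V, R_th = 31.5 kΩ

V_th is the open-circuit tap voltage: 4.93 × 712/(33.0 + 712) = 4.71 V.
With the supply zeroed, R₁ and R₂ appear in parallel from the tap: R_th = R₁‖R₂ = (33.0 × 712)/745.0 = 31.5 kΩ.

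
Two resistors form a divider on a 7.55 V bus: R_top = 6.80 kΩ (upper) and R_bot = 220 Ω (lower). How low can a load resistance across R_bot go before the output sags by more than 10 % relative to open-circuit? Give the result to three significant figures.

Output resistance R_th = R_top‖R_bot = (6800 × 220)/7020 = 213.1 Ω.
The fractional drop is R_th/(R_th + R_L); requiring this ≤ 0.100 gives R_L ≥ R_th(1/0.100 − 1) = 213.1 × 9.000 = 1.92 kΩ.

R_L(min) ≈ 1.92 kΩ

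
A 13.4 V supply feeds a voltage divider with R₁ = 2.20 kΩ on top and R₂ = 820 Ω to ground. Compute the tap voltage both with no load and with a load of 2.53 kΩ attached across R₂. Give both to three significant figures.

Unloaded: 3.64 V; loaded: 2.94 V

Open-circuit: V = 13.4 × 820/(2200 + 820) = 3.64 V.
With the load, R₂ becomes R₂‖R_L = 619.3 Ω, so V = 13.4 × 619.3/2819 = 2.94 V.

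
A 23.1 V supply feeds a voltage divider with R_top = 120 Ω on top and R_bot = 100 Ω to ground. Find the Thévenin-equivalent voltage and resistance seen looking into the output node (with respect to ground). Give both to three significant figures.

V_th is the open-circuit tap voltage: 23.1 × 100/(120 + 100) = 10.5 V.
With the supply zeroed, R_top and R_bot appear in parallel from the tap: R_th = R_top‖R_bot = (120 × 100)/220.0 = 54.5 Ω.

V_th = 10.5 V, R_th = 54.5 Ω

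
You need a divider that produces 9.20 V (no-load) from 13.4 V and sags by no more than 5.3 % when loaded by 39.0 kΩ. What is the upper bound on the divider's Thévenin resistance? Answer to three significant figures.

Loading drop = R_th/(R_th + R_L) ≤ 0.0530, so R_th ≤ R_L · ε/(1−ε) = 39.0 kΩ × 0.0530/0.9470 = 2.18 kΩ.

R_th ≤ 2.18 kΩ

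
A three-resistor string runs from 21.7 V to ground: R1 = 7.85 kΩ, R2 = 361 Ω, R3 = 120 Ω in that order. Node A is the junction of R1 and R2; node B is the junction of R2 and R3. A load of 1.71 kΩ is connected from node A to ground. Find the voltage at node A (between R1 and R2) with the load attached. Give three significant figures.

Below node A the series string R2+R3 = 481.0 Ω sits in parallel with the 1710 Ω load: 375.4 Ω.
V_A = 21.7 × 375.4/(7850 + 375.4) = 0.990 V.

V ≈ 0.990 V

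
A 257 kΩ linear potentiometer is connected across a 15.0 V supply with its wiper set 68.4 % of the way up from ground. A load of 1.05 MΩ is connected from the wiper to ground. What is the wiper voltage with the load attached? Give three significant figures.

V ≈ 9.74 V

The wiper splits the pot into (1−α)R = 81.21 kΩ above and αR = 175.8 kΩ below.
Lower section ‖ load = 150.6 kΩ.
V_wiper = 15.0 × 150.6/(81.21 + 150.6) = 9.74 V.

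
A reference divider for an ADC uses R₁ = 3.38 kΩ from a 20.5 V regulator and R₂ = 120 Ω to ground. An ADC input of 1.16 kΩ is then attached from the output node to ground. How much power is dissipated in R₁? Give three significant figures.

Total resistance from the source is R₁ + (R₂‖R_L) = 3489 Ω, so I = 20.5/3489 Ω = 5.876 mA.
P = I²·R₁ = (5.876 mA)² × 3.38 kΩ = 117 mW.

P ≈ 117 mW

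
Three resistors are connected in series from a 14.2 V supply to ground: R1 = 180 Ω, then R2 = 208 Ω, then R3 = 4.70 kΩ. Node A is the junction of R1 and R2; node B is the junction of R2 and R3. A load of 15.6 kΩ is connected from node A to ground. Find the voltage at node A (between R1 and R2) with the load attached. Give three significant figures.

V ≈ 13.5 V

Below node A the series string R2+R3 = 4908 Ω sits in parallel with the 15600 Ω load: 3733 Ω.
V_A = 14.2 × 3733/(180 + 3733) = 13.5 V.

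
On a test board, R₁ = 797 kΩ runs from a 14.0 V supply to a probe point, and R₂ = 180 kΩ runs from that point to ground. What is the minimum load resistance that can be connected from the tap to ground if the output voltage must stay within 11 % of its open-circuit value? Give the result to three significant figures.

Output resistance R_th = R₁‖R₂ = (797 × 180)/977.0 = 146.8 kΩ.
The fractional drop is R_th/(R_th + R_L); requiring this ≤ 0.110 gives R_L ≥ R_th(1/0.110 − 1) = 146.8 × 8.091 = 1.19 MΩ.

R_L(min) ≈ 1.19 MΩ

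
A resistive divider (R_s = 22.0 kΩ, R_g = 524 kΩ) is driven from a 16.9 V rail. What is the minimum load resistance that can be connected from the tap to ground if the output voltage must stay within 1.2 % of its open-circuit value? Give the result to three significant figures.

R_L(min) ≈ 1.74 MΩ

Output resistance R_th = R_s‖R_g = (22.0 × 524)/546.0 = 21.11 kΩ.
The fractional drop is R_th/(R_th + R_L); requiring this ≤ 0.0120 gives R_L ≥ R_th(1/0.0120 − 1) = 21.11 × 82.33 = 1.74 MΩ.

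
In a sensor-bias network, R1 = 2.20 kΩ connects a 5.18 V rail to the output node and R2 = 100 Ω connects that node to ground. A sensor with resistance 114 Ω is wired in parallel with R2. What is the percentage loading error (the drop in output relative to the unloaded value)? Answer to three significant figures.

The divider's output (Thévenin) resistance is R1‖R2 = 95.65 Ω.
Fractional drop under load = R_th/(R_th + R_L) = 95.65 / (95.65 + 114) = 0.4562.
So the output falls by 45.6 %.

45.6 %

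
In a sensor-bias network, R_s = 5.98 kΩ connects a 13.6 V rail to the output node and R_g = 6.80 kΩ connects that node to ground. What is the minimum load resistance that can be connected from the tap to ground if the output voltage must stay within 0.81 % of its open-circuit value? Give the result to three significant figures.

Output resistance R_th = R_s‖R_g = (5.98 × 6.80)/12.78 = 3.182 kΩ.
The fractional drop is R_th/(R_th + R_L); requiring this ≤ 0.00810 gives R_L ≥ R_th(1/0.00810 − 1) = 3.182 × 122.5 = 390 kΩ.

R_L(min) ≈ 390 kΩ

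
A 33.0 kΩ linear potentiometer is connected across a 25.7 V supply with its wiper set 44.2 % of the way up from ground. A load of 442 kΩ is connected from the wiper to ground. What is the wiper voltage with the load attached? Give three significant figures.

The wiper splits the pot into (1−α)R = 18.41 kΩ above and αR = 14.59 kΩ below.
Lower section ‖ load = 14.12 kΩ.
V_wiper = 25.7 × 14.12/(18.41 + 14.12) = 11.2 V.

V ≈ 11.2 V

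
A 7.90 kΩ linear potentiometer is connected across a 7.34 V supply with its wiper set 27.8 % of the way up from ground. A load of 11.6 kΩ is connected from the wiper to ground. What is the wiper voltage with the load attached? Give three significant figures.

The wiper splits the pot into (1−α)R = 5.704 kΩ above and αR = 2.196 kΩ below.
Lower section ‖ load = 1.847 kΩ.
V_wiper = 7.34 × 1.847/(5.704 + 1.847) = 1.80 V.

V ≈ 1.80 V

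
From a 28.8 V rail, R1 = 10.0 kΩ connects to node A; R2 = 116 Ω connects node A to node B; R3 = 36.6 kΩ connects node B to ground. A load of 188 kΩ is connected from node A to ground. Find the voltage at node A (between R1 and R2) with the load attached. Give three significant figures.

V ≈ 21.7 V

Below node A the series string R2+R3 = 36720 Ω sits in parallel with the 188000 Ω load: 30720 Ω.
V_A = 28.8 × 30720/(10000 + 30720) = 21.7 V.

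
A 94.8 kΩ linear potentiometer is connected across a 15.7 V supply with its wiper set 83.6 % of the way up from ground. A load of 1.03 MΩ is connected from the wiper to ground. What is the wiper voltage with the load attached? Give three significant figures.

The wiper splits the pot into (1−α)R = 15.55 kΩ above and αR = 79.25 kΩ below.
Lower section ‖ load = 73.59 kΩ.
V_wiper = 15.7 × 73.59/(15.55 + 73.59) = 13.0 V.

V ≈ 13.0 V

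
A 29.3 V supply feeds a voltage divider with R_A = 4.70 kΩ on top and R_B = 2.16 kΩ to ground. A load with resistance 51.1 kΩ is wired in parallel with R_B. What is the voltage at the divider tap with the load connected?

The load sits in parallel with R_B: R_B‖R_L = (2.16 × 51.1) / (2.16 + 51.1) = 2.072 kΩ.
V_out = 29.3 × 2.072 / (4.70 + 2.072) = 29.3 × 2.072/6.772 = 8.97 V.

V_out ≈ 8.97 V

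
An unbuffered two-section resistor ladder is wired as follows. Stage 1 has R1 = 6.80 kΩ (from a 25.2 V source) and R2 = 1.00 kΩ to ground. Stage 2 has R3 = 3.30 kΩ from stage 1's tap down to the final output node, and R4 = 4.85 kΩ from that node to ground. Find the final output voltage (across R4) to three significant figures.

V_out ≈ 1.74 V

Stage 2 presents R3+R4 = 8.150 kΩ as a load on stage 1's tap.
Stage 1's lower leg becomes R2‖(R3+R4) = 0.8907 kΩ, so V_mid = 25.2 × 0.8907/7.691 = 2.919 V.
Stage 2 is itself unloaded: V_out = V_mid × R4/(R3+R4) = 2.919 × 4.85/8.150 = 1.74 V.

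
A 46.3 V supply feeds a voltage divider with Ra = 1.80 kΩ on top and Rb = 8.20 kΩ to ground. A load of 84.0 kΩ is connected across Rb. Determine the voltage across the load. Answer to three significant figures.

V_out ≈ 37.3 V

The load sits in parallel with Rb: Rb‖R_L = (8.20 × 84.0) / (8.20 + 84.0) = 7.471 kΩ.
V_out = 46.3 × 7.471 / (1.80 + 7.471) = 46.3 × 7.471/9.271 = 37.3 V.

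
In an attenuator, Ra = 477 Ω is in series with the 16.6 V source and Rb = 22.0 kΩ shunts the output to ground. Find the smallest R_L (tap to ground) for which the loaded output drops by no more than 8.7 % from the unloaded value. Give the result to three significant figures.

Output resistance R_th = Ra‖Rb = (477 × 22000)/22480 = 466.9 Ω.
The fractional drop is R_th/(R_th + R_L); requiring this ≤ 0.0870 gives R_L ≥ R_th(1/0.0870 − 1) = 466.9 × 10.49 = 4.90 kΩ.

R_L(min) ≈ 4.90 kΩ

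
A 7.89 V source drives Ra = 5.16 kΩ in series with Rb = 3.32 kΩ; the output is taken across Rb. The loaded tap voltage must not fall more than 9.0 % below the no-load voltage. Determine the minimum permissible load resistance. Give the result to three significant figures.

Output resistance R_th = Ra‖Rb = (5.16 × 3.32)/8.480 = 2.020 kΩ.
The fractional drop is R_th/(R_th + R_L); requiring this ≤ 0.0900 gives R_L ≥ R_th(1/0.0900 − 1) = 2.020 × 10.11 = 20.4 kΩ.

R_L(min) ≈ 20.4 kΩ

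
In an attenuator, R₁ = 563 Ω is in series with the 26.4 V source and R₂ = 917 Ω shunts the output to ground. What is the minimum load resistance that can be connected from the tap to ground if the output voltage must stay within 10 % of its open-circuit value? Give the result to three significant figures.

Output resistance R_th = R₁‖R₂ = (563 × 917)/1480 = 348.8 Ω.
The fractional drop is R_th/(R_th + R_L); requiring this ≤ 0.100 gives R_L ≥ R_th(1/0.100 − 1) = 348.8 × 9.000 = 3.14 kΩ.

R_L(min) ≈ 3.14 kΩ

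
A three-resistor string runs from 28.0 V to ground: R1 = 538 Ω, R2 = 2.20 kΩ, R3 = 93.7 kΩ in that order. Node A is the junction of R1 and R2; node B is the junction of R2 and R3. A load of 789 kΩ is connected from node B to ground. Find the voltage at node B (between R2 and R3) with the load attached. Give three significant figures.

V ≈ 27.1 V

At node B, R3 is in parallel with the load: R3‖R_L = 83750 Ω.
Below node A the resistance is R2 + (R3‖R_L) = 85950 Ω, so V_A = 28.0 × 85950/86490 = 27.83 V.
Then V_B = V_A × (R3‖R_L)/(R2 + R3‖R_L) = 27.83 × 83750/85950 = 27.1 V.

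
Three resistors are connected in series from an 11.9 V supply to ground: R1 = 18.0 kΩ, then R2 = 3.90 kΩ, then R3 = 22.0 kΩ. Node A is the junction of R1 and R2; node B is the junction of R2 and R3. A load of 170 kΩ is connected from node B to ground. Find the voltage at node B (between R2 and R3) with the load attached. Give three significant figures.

V ≈ 5.60 V

At node B, R3 is in parallel with the load: R3‖R_L = 19.48 kΩ.
Below node A the resistance is R2 + (R3‖R_L) = 23.38 kΩ, so V_A = 11.9 × 23.38/41.38 = 6.723 V.
Then V_B = V_A × (R3‖R_L)/(R2 + R3‖R_L) = 6.723 × 19.48/23.38 = 5.60 V.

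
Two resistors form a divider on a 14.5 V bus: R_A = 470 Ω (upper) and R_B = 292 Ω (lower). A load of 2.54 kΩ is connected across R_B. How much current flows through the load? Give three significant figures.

I_L ≈ 2.04 mA

R_B‖R_L = 261.9 Ω; V_out = 14.5 × 261.9/731.9 = 5.189 V.
I_L = V_out / R_L = 5.189 / 2.54 kΩ = 2.04 mA.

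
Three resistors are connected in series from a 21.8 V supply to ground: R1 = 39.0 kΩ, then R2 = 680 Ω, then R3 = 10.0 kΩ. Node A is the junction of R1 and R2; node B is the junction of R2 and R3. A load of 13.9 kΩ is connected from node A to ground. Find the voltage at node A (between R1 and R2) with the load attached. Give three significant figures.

V ≈ 2.92 V

Below node A the series string R2+R3 = 10680 Ω sits in parallel with the 13900 Ω load: 6040 Ω.
V_A = 21.8 × 6040/(39000 + 6040) = 2.92 V.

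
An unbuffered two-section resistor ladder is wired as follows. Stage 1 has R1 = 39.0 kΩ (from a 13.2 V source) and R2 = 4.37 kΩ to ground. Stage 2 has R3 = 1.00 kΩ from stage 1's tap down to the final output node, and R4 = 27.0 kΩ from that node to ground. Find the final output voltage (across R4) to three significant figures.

V_out ≈ 1.12 V

Stage 2 presents R3+R4 = 28.00 kΩ as a load on stage 1's tap.
Stage 1's lower leg becomes R2‖(R3+R4) = 3.780 kΩ, so V_mid = 13.2 × 3.780/42.78 = 1.166 V.
Stage 2 is itself unloaded: V_out = V_mid × R4/(R3+R4) = 1.166 × 27.0/28.00 = 1.12 V.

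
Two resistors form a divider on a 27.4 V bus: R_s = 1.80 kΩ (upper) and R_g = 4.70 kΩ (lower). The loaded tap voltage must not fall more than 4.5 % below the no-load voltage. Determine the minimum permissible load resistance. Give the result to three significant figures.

R_L(min) ≈ 27.6 kΩ

Output resistance R_th = R_s‖R_g = (1.80 × 4.70)/6.500 = 1.302 kΩ.
The fractional drop is R_th/(R_th + R_L); requiring this ≤ 0.0450 gives R_L ≥ R_th(1/0.0450 − 1) = 1.302 × 21.22 = 27.6 kΩ.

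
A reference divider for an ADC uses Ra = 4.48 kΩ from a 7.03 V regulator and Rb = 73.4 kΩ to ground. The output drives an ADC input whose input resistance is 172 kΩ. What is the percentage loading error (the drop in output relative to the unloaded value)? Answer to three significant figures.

2.40 %

The divider's output (Thévenin) resistance is Ra‖Rb = 4.222 kΩ.
Fractional drop under load = R_th/(R_th + R_L) = 4.222 / (4.222 + 172) = 0.02396.
So the output falls by 2.40 %.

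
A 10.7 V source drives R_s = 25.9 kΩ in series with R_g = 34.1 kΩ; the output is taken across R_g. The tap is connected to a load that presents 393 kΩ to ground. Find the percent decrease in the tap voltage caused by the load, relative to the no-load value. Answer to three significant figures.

The divider's output (Thévenin) resistance is R_s‖R_g = 14.72 kΩ.
Fractional drop under load = R_th/(R_th + R_L) = 14.72 / (14.72 + 393) = 0.03610.
So the output falls by 3.61 %.

3.61 %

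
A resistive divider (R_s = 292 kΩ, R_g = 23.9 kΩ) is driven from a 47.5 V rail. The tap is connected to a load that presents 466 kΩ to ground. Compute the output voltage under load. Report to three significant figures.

The load sits in parallel with R_g: R_g‖R_L = (23.9 × 466) / (23.9 + 466) = 22.73 kΩ.
V_out = 47.5 × 22.73 / (292 + 22.73) = 47.5 × 22.73/314.7 = 3.43 V.

V_out ≈ 3.43 V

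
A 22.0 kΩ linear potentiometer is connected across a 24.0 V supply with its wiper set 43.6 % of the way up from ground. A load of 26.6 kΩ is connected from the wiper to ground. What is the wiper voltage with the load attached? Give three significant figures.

V ≈ 8.70 V

The wiper splits the pot into (1−α)R = 12.41 kΩ above and αR = 9.592 kΩ below.
Lower section ‖ load = 7.050 kΩ.
V_wiper = 24.0 × 7.050/(12.41 + 7.050) = 8.70 V.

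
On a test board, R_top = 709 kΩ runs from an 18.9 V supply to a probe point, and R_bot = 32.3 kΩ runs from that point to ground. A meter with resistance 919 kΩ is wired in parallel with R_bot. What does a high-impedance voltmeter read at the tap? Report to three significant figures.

The load sits in parallel with R_bot: R_bot‖R_L = (32.3 × 919) / (32.3 + 919) = 31.20 kΩ.
V_out = 18.9 × 31.20 / (709 + 31.20) = 18.9 × 31.20/740.2 = 0.797 V.
(Unloaded it would have been 0.824 V.)

V_out ≈ 0.797 V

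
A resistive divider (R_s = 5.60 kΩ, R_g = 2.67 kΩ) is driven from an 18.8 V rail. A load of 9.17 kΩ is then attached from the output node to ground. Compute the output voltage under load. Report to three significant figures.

The load sits in parallel with R_g: R_g‖R_L = (2.67 × 9.17) / (2.67 + 9.17) = 2.068 kΩ.
V_out = 18.8 × 2.068 / (5.60 + 2.068) = 18.8 × 2.068/7.668 = 5.07 V.
(Unloaded it would have been 6.07 V.)

V_out ≈ 5.07 V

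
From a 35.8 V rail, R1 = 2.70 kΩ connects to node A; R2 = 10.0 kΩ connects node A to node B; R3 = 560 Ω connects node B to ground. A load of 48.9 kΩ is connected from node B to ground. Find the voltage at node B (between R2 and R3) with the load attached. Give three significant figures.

At node B, R3 is in parallel with the load: R3‖R_L = 553.7 Ω.
Below node A the resistance is R2 + (R3‖R_L) = 10550 Ω, so V_A = 35.8 × 10550/13250 = 28.51 V.
Then V_B = V_A × (R3‖R_L)/(R2 + R3‖R_L) = 28.51 × 553.7/10550 = 1.50 V.

V ≈ 1.50 V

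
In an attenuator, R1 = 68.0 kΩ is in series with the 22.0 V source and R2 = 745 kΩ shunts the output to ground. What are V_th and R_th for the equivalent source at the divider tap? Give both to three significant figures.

V_th = 20.2 V, R_th = 62.3 kΩ

V_th is the open-circuit tap voltage: 22.0 × 745/(68.0 + 745) = 20.2 V.
With the supply zeroed, R1 and R2 appear in parallel from the tap: R_th = R1‖R2 = (68.0 × 745)/813.0 = 62.3 kΩ.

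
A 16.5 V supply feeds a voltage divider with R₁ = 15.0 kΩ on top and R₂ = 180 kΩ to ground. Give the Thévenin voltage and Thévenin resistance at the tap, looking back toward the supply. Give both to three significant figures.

V_th = 15.2 V, R_th = 13.8 kΩ

V_th is the open-circuit tap voltage: 16.5 × 180/(15.0 + 180) = 15.2 V.
With the supply zeroed, R₁ and R₂ appear in parallel from the tap: R_th = R₁‖R₂ = (15.0 × 180)/195.0 = 13.8 kΩ.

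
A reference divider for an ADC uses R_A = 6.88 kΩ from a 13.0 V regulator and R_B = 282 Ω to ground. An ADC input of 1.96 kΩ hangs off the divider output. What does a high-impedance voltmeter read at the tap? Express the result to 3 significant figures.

V_out ≈ 0.450 V

The load sits in parallel with R_B: R_B‖R_L = (282 × 1960) / (282 + 1960) = 246.5 Ω.
V_out = 13.0 × 246.5 / (6880 + 246.5) = 13.0 × 246.5/7127 = 0.450 V.
(Unloaded it would have been 0.512 V.)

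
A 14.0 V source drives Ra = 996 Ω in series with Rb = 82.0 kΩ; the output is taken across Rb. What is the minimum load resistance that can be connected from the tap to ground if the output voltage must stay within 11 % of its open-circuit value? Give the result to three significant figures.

R_L(min) ≈ 7.96 kΩ

Output resistance R_th = Ra‖Rb = (996 × 82000)/83000 = 984.0 Ω.
The fractional drop is R_th/(R_th + R_L); requiring this ≤ 0.110 gives R_L ≥ R_th(1/0.110 − 1) = 984.0 × 8.091 = 7.96 kΩ.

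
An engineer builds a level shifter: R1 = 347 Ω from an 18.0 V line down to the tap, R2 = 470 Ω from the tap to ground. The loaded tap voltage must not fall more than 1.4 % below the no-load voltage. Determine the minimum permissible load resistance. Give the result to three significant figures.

R_L(min) ≈ 14.1 kΩ

Output resistance R_th = R1‖R2 = (347 × 470)/817.0 = 199.6 Ω.
The fractional drop is R_th/(R_th + R_L); requiring this ≤ 0.0140 gives R_L ≥ R_th(1/0.0140 − 1) = 199.6 × 70.43 = 14.1 kΩ.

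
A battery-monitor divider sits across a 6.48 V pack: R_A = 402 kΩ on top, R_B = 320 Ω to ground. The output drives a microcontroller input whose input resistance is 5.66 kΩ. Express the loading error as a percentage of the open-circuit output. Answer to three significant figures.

The divider's output (Thévenin) resistance is R_A‖R_B = 319.7 Ω.
Fractional drop under load = R_th/(R_th + R_L) = 319.7 / (319.7 + 5660) = 0.05347.
So the output falls by 5.35 %.

5.35 %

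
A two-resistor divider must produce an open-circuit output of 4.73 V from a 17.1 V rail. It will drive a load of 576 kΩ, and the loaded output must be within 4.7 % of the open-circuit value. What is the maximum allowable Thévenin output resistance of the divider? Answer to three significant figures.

R_th ≤ 28.4 kΩ

Loading drop = R_th/(R_th + R_L) ≤ 0.0470, so R_th ≤ R_L · ε/(1−ε) = 576 kΩ × 0.0470/0.9530 = 28.4 kΩ.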